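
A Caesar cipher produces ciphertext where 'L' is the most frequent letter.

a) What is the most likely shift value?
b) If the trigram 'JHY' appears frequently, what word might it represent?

Step 1: In English, 'E' is the most frequent letter (12.7%).
Step 2: The most frequent ciphertext letter is 'L' (position 11).
Step 3: Shift = (11 - 4) mod 26 = 7.
Step 4: Decrypt 'JHY' by shifting back 7:
  J -> C
  H -> A
  Y -> R
Step 5: 'JHY' decrypts to 'CAR'.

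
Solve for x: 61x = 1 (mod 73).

Step 1: We need x such that 61 * x = 1 (mod 73).
Step 2: Using the extended Euclidean algorithm or trial:
  61 * 6 = 366 = 5 * 73 + 1.
Step 3: Since 366 mod 73 = 1, the inverse is x = 6.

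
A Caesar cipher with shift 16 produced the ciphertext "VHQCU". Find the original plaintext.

Step 1: Reverse the shift by subtracting 16 from each letter position.
  V (position 21) -> position (21-16) mod 26 = 5 -> F
  H (position 7) -> position (7-16) mod 26 = 17 -> R
  Q (position 16) -> position (16-16) mod 26 = 0 -> A
  C (position 2) -> position (2-16) mod 26 = 12 -> M
  U (position 20) -> position (20-16) mod 26 = 4 -> E
Decrypted message: FRAME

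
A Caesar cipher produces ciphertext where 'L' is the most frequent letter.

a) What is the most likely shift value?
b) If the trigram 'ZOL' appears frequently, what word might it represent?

Step 1: In English, 'E' is the most frequent letter (12.7%).
Step 2: The most frequent ciphertext letter is 'L' (position 11).
Step 3: Shift = (11 - 4) mod 26 = 7.
Step 4: Decrypt 'ZOL' by shifting back 7:
  Z -> S
  O -> H
  L -> E
Step 5: 'ZOL' decrypts to 'SHE'.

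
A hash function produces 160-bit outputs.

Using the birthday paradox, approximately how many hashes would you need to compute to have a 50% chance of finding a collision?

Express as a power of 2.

Step 1: The birthday paradox gives collision probability ~50% after sqrt(2^n) = 2^(n/2) hashes.
Step 2: For 160-bit output: 2^(160/2) = 2^80.
Step 3: Approximately 2^80 hash computations needed.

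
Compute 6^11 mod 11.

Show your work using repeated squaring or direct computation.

Step 1: Compute 6^11 mod 11 step by step, reducing modulo 11 at each step.
  6^1 mod 11 = 6
  6^2 mod 11 = (6 * 6) mod 11 = 3
  6^3 mod 11 = (3 * 6) mod 11 = 7
  6^4 mod 11 = (7 * 6) mod 11 = 9
  6^5 mod 11 = (9 * 6) mod 11 = 10
  6^6 mod 11 = (10 * 6) mod 11 = 5
  6^7 mod 11 = (5 * 6) mod 11 = 8
  6^8 mod 11 = (8 * 6) mod 11 = 4
  6^9 mod 11 = (4 * 6) mod 11 = 2
  6^10 mod 11 = (2 * 6) mod 11 = 1
  6^11 mod 11 = (1 * 6) mod 11 = 6
Step 2: Result = 6.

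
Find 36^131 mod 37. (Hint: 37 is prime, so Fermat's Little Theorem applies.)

Step 1: Since 37 is prime, by Fermat's Little Theorem: 36^36 = 1 (mod 37).
Step 2: Reduce exponent: 131 mod 36 = 23.
Step 3: So 36^131 = 36^23 (mod 37).
Step 4: 36^23 mod 37 = 36.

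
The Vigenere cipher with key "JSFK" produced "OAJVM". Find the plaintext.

Step 1: Extend key: JSFKJ
Step 2: Decrypt each letter (c - k) mod 26:
  O(14) - J(9) = (14-9) mod 26 = 5 = F
  A(0) - S(18) = (0-18) mod 26 = 8 = I
  J(9) - F(5) = (9-5) mod 26 = 4 = E
  V(21) - K(10) = (21-10) mod 26 = 11 = L
  M(12) - J(9) = (12-9) mod 26 = 3 = D
Plaintext: FIELD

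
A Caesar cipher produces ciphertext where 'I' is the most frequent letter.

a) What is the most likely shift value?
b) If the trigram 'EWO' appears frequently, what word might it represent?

Step 1: In English, 'E' is the most frequent letter (12.7%).
Step 2: The most frequent ciphertext letter is 'I' (position 8).
Step 3: Shift = (8 - 4) mod 26 = 4.
Step 4: Decrypt 'EWO' by shifting back 4:
  E -> A
  W -> S
  O -> K
Step 5: 'EWO' decrypts to 'ASK'.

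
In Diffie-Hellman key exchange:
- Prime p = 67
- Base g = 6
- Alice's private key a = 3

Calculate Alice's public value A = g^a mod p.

Step 1: A = g^a mod p = 6^3 mod 67.
  6^1 mod 67 = 6
  6^2 mod 67 = (6 * 6) mod 67 = 36
  6^3 mod 67 = (36 * 6) mod 67 = 15
Result: A = 15.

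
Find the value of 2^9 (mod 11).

Step 1: Compute 2^9 mod 11 step by step, reducing modulo 11 at each step.
  2^1 mod 11 = 2
  2^2 mod 11 = (2 * 2) mod 11 = 4
  2^3 mod 11 = (4 * 2) mod 11 = 8
  2^4 mod 11 = (8 * 2) mod 11 = 5
  2^5 mod 11 = (5 * 2) mod 11 = 10
  2^6 mod 11 = (10 * 2) mod 11 = 9
  2^7 mod 11 = (9 * 2) mod 11 = 7
  2^8 mod 11 = (7 * 2) mod 11 = 3
  2^9 mod 11 = (3 * 2) mod 11 = 6
Step 2: Result = 6.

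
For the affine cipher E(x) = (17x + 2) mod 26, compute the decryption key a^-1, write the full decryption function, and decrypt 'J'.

Step 1: Find a^-1, the modular inverse of 17 mod 26.
Step 2: We need 17 * a^-1 = 1 (mod 26).
Step 3: 17 * 23 = 391 = 15 * 26 + 1, so a^-1 = 23.
Step 4: D(y) = 23(y - 2) mod 26.
Step 5: Apply to 'J' (y = 9): D(9) = 23 * (9 - 2) mod 26 = 23 * 7 mod 26 = 5 -> 'F'.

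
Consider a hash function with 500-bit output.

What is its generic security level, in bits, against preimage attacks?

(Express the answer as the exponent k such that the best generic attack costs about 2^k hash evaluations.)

Step 1: The hash has a 500-bit output.
Step 2: Preimage resistance means: given a digest h(x), it should be infeasible to find any input that hashes to it.
With a 500-bit output there are 2^500 possible digests, so a generic brute-force preimage search costs about 2^500 evaluations.
Step 3: Security level = 500 bits.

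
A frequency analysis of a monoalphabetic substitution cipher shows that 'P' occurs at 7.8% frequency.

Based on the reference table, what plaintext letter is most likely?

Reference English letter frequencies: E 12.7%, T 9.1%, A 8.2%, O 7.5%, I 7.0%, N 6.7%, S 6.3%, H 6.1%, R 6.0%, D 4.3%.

Step 1: The observed frequency is 7.8%.
Step 2: Compare with English frequencies:
  E: 12.7% (difference: 4.9%)
  T: 9.1% (difference: 1.3%)
  A: 8.2% (difference: 0.4%)
  O: 7.5% (difference: 0.3%) <-- closest
  I: 7.0% (difference: 0.8%)
  N: 6.7% (difference: 1.1%)
  S: 6.3% (difference: 1.5%)
  H: 6.1% (difference: 1.7%)
  R: 6.0% (difference: 1.8%)
  D: 4.3% (difference: 3.5%)
Step 3: 'P' most likely represents 'O' (frequency 7.5%).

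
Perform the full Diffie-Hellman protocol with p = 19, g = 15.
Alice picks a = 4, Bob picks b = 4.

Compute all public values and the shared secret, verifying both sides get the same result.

Step 1: A = g^a mod p = 15^4 mod 19 = 9.
Step 2: B = g^b mod p = 15^4 mod 19 = 9.
Step 3: Alice computes s = B^a mod p = 9^4 mod 19 = 6.
Step 4: Bob computes s = A^b mod p = 9^4 mod 19 = 6.
Both sides agree: shared secret = 6.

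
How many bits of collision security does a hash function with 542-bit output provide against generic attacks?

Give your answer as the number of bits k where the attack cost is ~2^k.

Step 1: The hash has a 542-bit output.
Step 2: Collision resistance means it should be infeasible to find any x != y with h(x) = h(y).
By the birthday bound, a generic collision search succeeds after about sqrt(2^542) = 2^(542/2) = 2^271 evaluations.
Step 3: Security level = 271 bits.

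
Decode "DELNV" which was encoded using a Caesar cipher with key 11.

Step 1: Reverse the shift by subtracting 11 from each letter position.
  D (position 3) -> position (3-11) mod 26 = 18 -> S
  E (position 4) -> position (4-11) mod 26 = 19 -> T
  L (position 11) -> position (11-11) mod 26 = 0 -> A
  N (position 13) -> position (13-11) mod 26 = 2 -> C
  V (position 21) -> position (21-11) mod 26 = 10 -> K
Decrypted message: STACK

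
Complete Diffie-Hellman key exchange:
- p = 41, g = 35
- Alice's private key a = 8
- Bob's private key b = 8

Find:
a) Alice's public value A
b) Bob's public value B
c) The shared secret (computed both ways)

Step 1: A = g^a mod p = 35^8 mod 41 = 10.
Step 2: B = g^b mod p = 35^8 mod 41 = 10.
Step 3: Alice computes s = B^a mod p = 10^8 mod 41 = 16.
Step 4: Bob computes s = A^b mod p = 10^8 mod 41 = 16.
Both sides agree: shared secret = 16.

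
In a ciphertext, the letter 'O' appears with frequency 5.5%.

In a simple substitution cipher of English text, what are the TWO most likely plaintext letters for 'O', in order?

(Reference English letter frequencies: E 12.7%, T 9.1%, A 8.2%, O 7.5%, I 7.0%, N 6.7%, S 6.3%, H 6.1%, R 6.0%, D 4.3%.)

Step 1: Observed frequency of 'O' is 5.5%.
Step 2: Compute distances to each reference frequency and sort:
  R (6.0%): difference = 0.5% <-- BEST
  H (6.1%): difference = 0.6% <-- RUNNER-UP
  S (6.3%): difference = 0.8%
  N (6.7%): difference = 1.2%
  D (4.3%): difference = 1.2%
Step 3: Most likely is 'R' (6.0%, diff 0.5%); second most likely is 'H' (6.1%, diff 0.6%).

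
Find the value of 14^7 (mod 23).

Step 1: Compute 14^7 mod 23 step by step, reducing modulo 23 at each step.
  14^1 mod 23 = 14
  14^2 mod 23 = (14 * 14) mod 23 = 12
  14^3 mod 23 = (12 * 14) mod 23 = 7
  14^4 mod 23 = (7 * 14) mod 23 = 6
  14^5 mod 23 = (6 * 14) mod 23 = 15
  14^6 mod 23 = (15 * 14) mod 23 = 3
  14^7 mod 23 = (3 * 14) mod 23 = 19
Step 2: Result = 19.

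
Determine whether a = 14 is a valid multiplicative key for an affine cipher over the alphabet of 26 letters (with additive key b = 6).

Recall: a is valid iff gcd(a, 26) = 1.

Step 1: Compute gcd(14, 26).
Step 2: gcd(14, 26) = 2.
Since gcd = 2 != 1, 14 shares a common factor with 26, so it cannot be used.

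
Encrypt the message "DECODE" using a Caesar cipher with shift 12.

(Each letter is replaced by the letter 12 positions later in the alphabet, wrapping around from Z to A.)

Step 1: For each letter, shift forward by 12 positions (mod 26).
  D (position 3) -> position (3+12) mod 26 = 15 -> P
  E (position 4) -> position (4+12) mod 26 = 16 -> Q
  C (position 2) -> position (2+12) mod 26 = 14 -> O
  O (position 14) -> position (14+12) mod 26 = 0 -> A
  D (position 3) -> position (3+12) mod 26 = 15 -> P
  E (position 4) -> position (4+12) mod 26 = 16 -> Q
Result: PQOAPQ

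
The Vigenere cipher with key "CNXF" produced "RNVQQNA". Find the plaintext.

Step 1: Extend key: CNXFCNX
Step 2: Decrypt each letter (c - k) mod 26:
  R(17) - C(2) = (17-2) mod 26 = 15 = P
  N(13) - N(13) = (13-13) mod 26 = 0 = A
  V(21) - X(23) = (21-23) mod 26 = 24 = Y
  Q(16) - F(5) = (16-5) mod 26 = 11 = L
  Q(16) - C(2) = (16-2) mod 26 = 14 = O
  N(13) - N(13) = (13-13) mod 26 = 0 = A
  A(0) - X(23) = (0-23) mod 26 = 3 = D
Plaintext: PAYLOAD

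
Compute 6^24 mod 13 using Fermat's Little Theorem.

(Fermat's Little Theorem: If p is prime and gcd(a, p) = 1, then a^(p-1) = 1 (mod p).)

Step 1: Since 13 is prime, by Fermat's Little Theorem: 6^12 = 1 (mod 13).
Step 2: Reduce exponent: 24 mod 12 = 0.
Step 3: So 6^24 = 6^0 (mod 13).
Step 4: 6^0 mod 13 = 1.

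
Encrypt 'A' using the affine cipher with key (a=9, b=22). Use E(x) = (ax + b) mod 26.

Step 1: Convert 'A' to number: x = 0.
Step 2: E(0) = (9 * 0 + 22) mod 26 = 22 mod 26 = 22.
Step 3: Convert 22 back to letter: W.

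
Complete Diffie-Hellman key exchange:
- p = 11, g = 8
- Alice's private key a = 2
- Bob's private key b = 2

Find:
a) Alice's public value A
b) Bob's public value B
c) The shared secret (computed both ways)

Step 1: A = g^a mod p = 8^2 mod 11 = 9.
Step 2: B = g^b mod p = 8^2 mod 11 = 9.
Step 3: Alice computes s = B^a mod p = 9^2 mod 11 = 4.
Step 4: Bob computes s = A^b mod p = 9^2 mod 11 = 4.
Both sides agree: shared secret = 4.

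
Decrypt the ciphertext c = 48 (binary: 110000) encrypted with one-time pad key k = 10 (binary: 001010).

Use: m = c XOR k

Step 1: XOR ciphertext with key:
  Ciphertext: 110000
  Key:        001010
  XOR:        111010
Step 2: Plaintext = 111010 = 58 in decimal.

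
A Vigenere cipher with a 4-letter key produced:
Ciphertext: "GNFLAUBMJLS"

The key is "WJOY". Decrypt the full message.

Step 1: Key 'WJOY' has length 4. Extended key: WJOYWJOYWJO
Step 2: Decrypt each position:
  G(6) - W(22) = 10 = K
  N(13) - J(9) = 4 = E
  F(5) - O(14) = 17 = R
  L(11) - Y(24) = 13 = N
  A(0) - W(22) = 4 = E
  U(20) - J(9) = 11 = L
  B(1) - O(14) = 13 = N
  M(12) - Y(24) = 14 = O
  J(9) - W(22) = 13 = N
  L(11) - J(9) = 2 = C
  S(18) - O(14) = 4 = E
Plaintext: KERNELNONCE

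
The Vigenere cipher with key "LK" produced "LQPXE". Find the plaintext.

Step 1: Extend key: LKLKL
Step 2: Decrypt each letter (c - k) mod 26:
  L(11) - L(11) = (11-11) mod 26 = 0 = A
  Q(16) - K(10) = (16-10) mod 26 = 6 = G
  P(15) - L(11) = (15-11) mod 26 = 4 = E
  X(23) - K(10) = (23-10) mod 26 = 13 = N
  E(4) - L(11) = (4-11) mod 26 = 19 = T
Plaintext: AGENT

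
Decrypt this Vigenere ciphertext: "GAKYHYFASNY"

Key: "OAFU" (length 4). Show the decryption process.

Step 1: Key 'OAFU' has length 4. Extended key: OAFUOAFUOAF
Step 2: Decrypt each position:
  G(6) - O(14) = 18 = S
  A(0) - A(0) = 0 = A
  K(10) - F(5) = 5 = F
  Y(24) - U(20) = 4 = E
  H(7) - O(14) = 19 = T
  Y(24) - A(0) = 24 = Y
  F(5) - F(5) = 0 = A
  A(0) - U(20) = 6 = G
  S(18) - O(14) = 4 = E
  N(13) - A(0) = 13 = N
  Y(24) - F(5) = 19 = T
Plaintext: SAFETYAGENT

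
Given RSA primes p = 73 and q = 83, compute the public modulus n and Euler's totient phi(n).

Step 1: n = p * q = 73 * 83 = 6059.
Step 2: phi(n) = (p-1)(q-1) = 72 * 82 = 5904.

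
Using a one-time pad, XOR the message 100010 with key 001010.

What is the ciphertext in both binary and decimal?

Step 1: Write out the XOR operation bit by bit:
  Message: 100010
  Key:     001010
  XOR:     101000
Step 2: Convert to decimal: 101000 = 40.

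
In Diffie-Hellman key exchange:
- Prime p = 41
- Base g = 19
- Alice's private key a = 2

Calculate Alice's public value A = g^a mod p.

Step 1: A = g^a mod p = 19^2 mod 41.
  19^1 mod 41 = 19
  19^2 mod 41 = (19 * 19) mod 41 = 33
Result: A = 33.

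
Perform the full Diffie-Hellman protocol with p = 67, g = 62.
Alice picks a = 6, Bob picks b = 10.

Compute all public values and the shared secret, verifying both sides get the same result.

Step 1: A = g^a mod p = 62^6 mod 67 = 14.
Step 2: B = g^b mod p = 62^10 mod 67 = 40.
Step 3: Alice computes s = B^a mod p = 40^6 mod 67 = 24.
Step 4: Bob computes s = A^b mod p = 14^10 mod 67 = 24.
Both sides agree: shared secret = 24.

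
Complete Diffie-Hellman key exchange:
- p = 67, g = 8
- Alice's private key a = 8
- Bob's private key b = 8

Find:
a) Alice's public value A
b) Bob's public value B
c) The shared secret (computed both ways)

Step 1: A = g^a mod p = 8^8 mod 67 = 14.
Step 2: B = g^b mod p = 8^8 mod 67 = 14.
Step 3: Alice computes s = B^a mod p = 14^8 mod 67 = 22.
Step 4: Bob computes s = A^b mod p = 14^8 mod 67 = 22.
Both sides agree: shared secret = 22.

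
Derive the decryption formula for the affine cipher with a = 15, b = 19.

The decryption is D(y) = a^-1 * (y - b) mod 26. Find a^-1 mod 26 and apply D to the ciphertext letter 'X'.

Step 1: Find a^-1, the modular inverse of 15 mod 26.
Step 2: We need 15 * a^-1 = 1 (mod 26).
Step 3: 15 * 7 = 105 = 4 * 26 + 1, so a^-1 = 7.
Step 4: D(y) = 7(y - 19) mod 26.
Step 5: Apply to 'X' (y = 23): D(23) = 7 * (23 - 19) mod 26 = 7 * 4 mod 26 = 2 -> 'C'.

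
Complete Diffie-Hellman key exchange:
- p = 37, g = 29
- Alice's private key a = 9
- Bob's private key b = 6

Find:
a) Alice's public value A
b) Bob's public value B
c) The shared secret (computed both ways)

Step 1: A = g^a mod p = 29^9 mod 37 = 31.
Step 2: B = g^b mod p = 29^6 mod 37 = 36.
Step 3: Alice computes s = B^a mod p = 36^9 mod 37 = 36.
Step 4: Bob computes s = A^b mod p = 31^6 mod 37 = 36.
Both sides agree: shared secret = 36.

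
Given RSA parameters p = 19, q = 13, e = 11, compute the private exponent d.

Step 1: n = 19 * 13 = 247.
Step 2: phi(n) = 18 * 12 = 216.
Step 3: Find d such that 11 * d = 1 (mod 216).
Step 4: d = 11^(-1) mod 216 = 59.
Verification: 11 * 59 = 649 = 3 * 216 + 1.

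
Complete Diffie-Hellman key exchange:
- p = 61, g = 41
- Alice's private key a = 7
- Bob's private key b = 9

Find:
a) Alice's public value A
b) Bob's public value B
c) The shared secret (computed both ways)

Step 1: A = g^a mod p = 41^7 mod 61 = 27.
Step 2: B = g^b mod p = 41^9 mod 61 = 3.
Step 3: Alice computes s = B^a mod p = 3^7 mod 61 = 52.
Step 4: Bob computes s = A^b mod p = 27^9 mod 61 = 52.
Both sides agree: shared secret = 52.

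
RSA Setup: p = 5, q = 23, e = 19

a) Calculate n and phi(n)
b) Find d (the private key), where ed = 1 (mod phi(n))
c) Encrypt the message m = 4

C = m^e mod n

Step 1: n = 5 * 23 = 115.
Step 2: phi(n) = (5-1)(23-1) = 4 * 22 = 88.
Step 3: Find d = 19^(-1) mod 88 = 51.
  Verify: 19 * 51 = 969 = 1 (mod 88).
Step 4: C = 4^19 mod 115 = 9.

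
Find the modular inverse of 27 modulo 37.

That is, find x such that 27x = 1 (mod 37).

Step 1: We need x such that 27 * x = 1 (mod 37).
Step 2: Using the extended Euclidean algorithm or trial:
  27 * 11 = 297 = 8 * 37 + 1.
Step 3: Since 297 mod 37 = 1, the inverse is x = 11.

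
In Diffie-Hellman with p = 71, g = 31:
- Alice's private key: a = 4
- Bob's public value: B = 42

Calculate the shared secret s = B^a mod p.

Step 1: s = B^a mod p = 42^4 mod 71.
  42^1 mod 71 = 42
  42^2 mod 71 = (42 * 42) mod 71 = 60
  42^3 mod 71 = (60 * 42) mod 71 = 35
  42^4 mod 71 = (35 * 42) mod 71 = 50
Result: shared secret = 50.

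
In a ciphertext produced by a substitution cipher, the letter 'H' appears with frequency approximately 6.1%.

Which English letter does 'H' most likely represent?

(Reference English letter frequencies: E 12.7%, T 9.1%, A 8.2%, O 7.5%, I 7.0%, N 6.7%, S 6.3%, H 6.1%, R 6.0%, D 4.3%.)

Step 1: The observed frequency is 6.1%.
Step 2: Compare with English frequencies:
  E: 12.7% (difference: 6.6%)
  T: 9.1% (difference: 3.0%)
  A: 8.2% (difference: 2.1%)
  O: 7.5% (difference: 1.4%)
  I: 7.0% (difference: 0.9%)
  N: 6.7% (difference: 0.6%)
  S: 6.3% (difference: 0.2%)
  H: 6.1% (difference: 0.0%) <-- closest
  R: 6.0% (difference: 0.1%)
  D: 4.3% (difference: 1.8%)
Step 3: 'H' most likely represents 'H' (frequency 6.1%).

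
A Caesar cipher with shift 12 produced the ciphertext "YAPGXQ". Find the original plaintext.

Step 1: Reverse the shift by subtracting 12 from each letter position.
  Y (position 24) -> position (24-12) mod 26 = 12 -> M
  A (position 0) -> position (0-12) mod 26 = 14 -> O
  P (position 15) -> position (15-12) mod 26 = 3 -> D
  G (position 6) -> position (6-12) mod 26 = 20 -> U
  X (position 23) -> position (23-12) mod 26 = 11 -> L
  Q (position 16) -> position (16-12) mod 26 = 4 -> E
Decrypted message: MODULE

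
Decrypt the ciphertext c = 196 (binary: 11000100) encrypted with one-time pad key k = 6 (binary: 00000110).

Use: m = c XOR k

Step 1: XOR ciphertext with key:
  Ciphertext: 11000100
  Key:        00000110
  XOR:        11000010
Step 2: Plaintext = 11000010 = 194 in decimal.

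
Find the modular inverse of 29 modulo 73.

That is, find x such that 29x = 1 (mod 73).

Step 1: We need x such that 29 * x = 1 (mod 73).
Step 2: Using the extended Euclidean algorithm or trial:
  29 * 68 = 1972 = 27 * 73 + 1.
Step 3: Since 1972 mod 73 = 1, the inverse is x = 68.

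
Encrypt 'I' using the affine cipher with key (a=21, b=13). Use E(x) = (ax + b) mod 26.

Step 1: Convert 'I' to number: x = 8.
Step 2: E(8) = (21 * 8 + 13) mod 26 = 181 mod 26 = 25.
Step 3: Convert 25 back to letter: Z.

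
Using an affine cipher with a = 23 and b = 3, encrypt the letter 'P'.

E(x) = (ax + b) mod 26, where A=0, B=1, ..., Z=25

Step 1: Convert 'P' to number: x = 15.
Step 2: E(15) = (23 * 15 + 3) mod 26 = 348 mod 26 = 10.
Step 3: Convert 10 back to letter: K.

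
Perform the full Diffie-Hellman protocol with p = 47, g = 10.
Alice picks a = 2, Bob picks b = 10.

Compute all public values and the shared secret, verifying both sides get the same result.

Step 1: A = g^a mod p = 10^2 mod 47 = 6.
Step 2: B = g^b mod p = 10^10 mod 47 = 21.
Step 3: Alice computes s = B^a mod p = 21^2 mod 47 = 18.
Step 4: Bob computes s = A^b mod p = 6^10 mod 47 = 18.
Both sides agree: shared secret = 18.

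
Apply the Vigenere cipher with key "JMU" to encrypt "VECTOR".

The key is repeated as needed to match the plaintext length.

Step 1: Repeat key to match plaintext length:
  Plaintext: VECTOR
  Key:       JMUJMU
Step 2: Encrypt each letter:
  V(21) + J(9) = (21+9) mod 26 = 4 = E
  E(4) + M(12) = (4+12) mod 26 = 16 = Q
  C(2) + U(20) = (2+20) mod 26 = 22 = W
  T(19) + J(9) = (19+9) mod 26 = 2 = C
  O(14) + M(12) = (14+12) mod 26 = 0 = A
  R(17) + U(20) = (17+20) mod 26 = 11 = L
Ciphertext: EQWCAL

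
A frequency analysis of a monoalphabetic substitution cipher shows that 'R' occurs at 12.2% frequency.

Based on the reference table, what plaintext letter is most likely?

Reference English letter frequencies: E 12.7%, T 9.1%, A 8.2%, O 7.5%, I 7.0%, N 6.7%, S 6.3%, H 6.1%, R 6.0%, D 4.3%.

Step 1: The observed frequency is 12.2%.
Step 2: Compare with English frequencies:
  E: 12.7% (difference: 0.5%) <-- closest
  T: 9.1% (difference: 3.1%)
  A: 8.2% (difference: 4.0%)
  O: 7.5% (difference: 4.7%)
  I: 7.0% (difference: 5.2%)
  N: 6.7% (difference: 5.5%)
  S: 6.3% (difference: 5.9%)
  H: 6.1% (difference: 6.1%)
  R: 6.0% (difference: 6.2%)
  D: 4.3% (difference: 7.9%)
Step 3: 'R' most likely represents 'E' (frequency 12.7%).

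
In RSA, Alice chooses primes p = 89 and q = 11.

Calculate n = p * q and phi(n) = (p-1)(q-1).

Step 1: n = p * q = 89 * 11 = 979.
Step 2: phi(n) = (p-1)(q-1) = 88 * 10 = 880.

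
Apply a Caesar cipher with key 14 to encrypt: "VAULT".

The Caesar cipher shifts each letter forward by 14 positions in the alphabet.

Step 1: For each letter, shift forward by 14 positions (mod 26).
  V (position 21) -> position (21+14) mod 26 = 9 -> J
  A (position 0) -> position (0+14) mod 26 = 14 -> O
  U (position 20) -> position (20+14) mod 26 = 8 -> I
  L (position 11) -> position (11+14) mod 26 = 25 -> Z
  T (position 19) -> position (19+14) mod 26 = 7 -> H
Result: JOIZH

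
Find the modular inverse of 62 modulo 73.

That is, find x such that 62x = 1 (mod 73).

Step 1: We need x such that 62 * x = 1 (mod 73).
Step 2: Using the extended Euclidean algorithm or trial:
  62 * 53 = 3286 = 45 * 73 + 1.
Step 3: Since 3286 mod 73 = 1, the inverse is x = 53.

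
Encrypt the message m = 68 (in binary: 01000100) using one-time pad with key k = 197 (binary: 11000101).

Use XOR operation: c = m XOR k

Step 1: Write out the XOR operation bit by bit:
  Message: 01000100
  Key:     11000101
  XOR:     10000001
Step 2: Convert to decimal: 10000001 = 129.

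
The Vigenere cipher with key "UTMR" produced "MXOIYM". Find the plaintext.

Step 1: Extend key: UTMRUT
Step 2: Decrypt each letter (c - k) mod 26:
  M(12) - U(20) = (12-20) mod 26 = 18 = S
  X(23) - T(19) = (23-19) mod 26 = 4 = E
  O(14) - M(12) = (14-12) mod 26 = 2 = C
  I(8) - R(17) = (8-17) mod 26 = 17 = R
  Y(24) - U(20) = (24-20) mod 26 = 4 = E
  M(12) - T(19) = (12-19) mod 26 = 19 = T
Plaintext: SECRET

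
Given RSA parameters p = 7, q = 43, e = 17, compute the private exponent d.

Step 1: n = 7 * 43 = 301.
Step 2: phi(n) = 6 * 42 = 252.
Step 3: Find d such that 17 * d = 1 (mod 252).
Step 4: d = 17^(-1) mod 252 = 89.
Verification: 17 * 89 = 1513 = 6 * 252 + 1.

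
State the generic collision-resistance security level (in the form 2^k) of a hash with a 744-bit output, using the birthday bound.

Step 1: The birthday paradox gives collision probability ~50% after sqrt(2^n) = 2^(n/2) hashes.
Step 2: For 744-bit output: 2^(744/2) = 2^372.
Step 3: Approximately 2^372 hash computations needed.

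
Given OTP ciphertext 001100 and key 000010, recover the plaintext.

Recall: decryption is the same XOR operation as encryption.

Step 1: XOR ciphertext with key:
  Ciphertext: 001100
  Key:        000010
  XOR:        001110
Step 2: Plaintext = 001110 = 14 in decimal.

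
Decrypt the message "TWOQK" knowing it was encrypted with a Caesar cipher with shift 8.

Step 1: Reverse the shift by subtracting 8 from each letter position.
  T (position 19) -> position (19-8) mod 26 = 11 -> L
  W (position 22) -> position (22-8) mod 26 = 14 -> O
  O (position 14) -> position (14-8) mod 26 = 6 -> G
  Q (position 16) -> position (16-8) mod 26 = 8 -> I
  K (position 10) -> position (10-8) mod 26 = 2 -> C
Decrypted message: LOGIC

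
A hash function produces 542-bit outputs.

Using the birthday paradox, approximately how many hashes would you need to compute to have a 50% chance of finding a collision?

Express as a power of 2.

Step 1: The birthday paradox gives collision probability ~50% after sqrt(2^n) = 2^(n/2) hashes.
Step 2: For 542-bit output: 2^(542/2) = 2^271.
Step 3: Approximately 2^271 hash computations needed.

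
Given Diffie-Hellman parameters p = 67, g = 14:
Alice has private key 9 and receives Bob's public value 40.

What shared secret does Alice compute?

Step 1: s = B^a mod p = 40^9 mod 67.
  40^1 mod 67 = 40
  40^2 mod 67 = (40 * 40) mod 67 = 59
  40^3 mod 67 = (59 * 40) mod 67 = 15
  40^4 mod 67 = (15 * 40) mod 67 = 64
  40^5 mod 67 = (64 * 40) mod 67 = 14
  40^6 mod 67 = (14 * 40) mod 67 = 24
  40^7 mod 67 = (24 * 40) mod 67 = 22
  40^8 mod 67 = (22 * 40) mod 67 = 9
  40^9 mod 67 = (9 * 40) mod 67 = 25
Result: shared secret = 25.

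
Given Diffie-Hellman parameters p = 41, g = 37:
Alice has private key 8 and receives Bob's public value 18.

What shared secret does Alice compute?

Step 1: s = B^a mod p = 18^8 mod 41.
  18^1 mod 41 = 18
  18^2 mod 41 = (18 * 18) mod 41 = 37
  18^3 mod 41 = (37 * 18) mod 41 = 10
  18^4 mod 41 = (10 * 18) mod 41 = 16
  18^5 mod 41 = (16 * 18) mod 41 = 1
  18^6 mod 41 = (1 * 18) mod 41 = 18
  18^7 mod 41 = (18 * 18) mod 41 = 37
  18^8 mod 41 = (37 * 18) mod 41 = 10
Result: shared secret = 10.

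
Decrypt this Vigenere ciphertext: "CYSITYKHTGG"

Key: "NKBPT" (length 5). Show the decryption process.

Step 1: Key 'NKBPT' has length 5. Extended key: NKBPTNKBPTN
Step 2: Decrypt each position:
  C(2) - N(13) = 15 = P
  Y(24) - K(10) = 14 = O
  S(18) - B(1) = 17 = R
  I(8) - P(15) = 19 = T
  T(19) - T(19) = 0 = A
  Y(24) - N(13) = 11 = L
  K(10) - K(10) = 0 = A
  H(7) - B(1) = 6 = G
  T(19) - P(15) = 4 = E
  G(6) - T(19) = 13 = N
  G(6) - N(13) = 19 = T
Plaintext: PORTALAGENT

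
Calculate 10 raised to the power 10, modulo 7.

Step 1: Compute 10^10 mod 7 step by step, reducing modulo 7 at each step.
  10^1 mod 7 = 3
  10^2 mod 7 = (3 * 10) mod 7 = 2
  10^3 mod 7 = (2 * 10) mod 7 = 6
  10^4 mod 7 = (6 * 10) mod 7 = 4
  10^5 mod 7 = (4 * 10) mod 7 = 5
  10^6 mod 7 = (5 * 10) mod 7 = 1
  10^7 mod 7 = (1 * 10) mod 7 = 3
  10^8 mod 7 = (3 * 10) mod 7 = 2
  10^9 mod 7 = (2 * 10) mod 7 = 6
  10^10 mod 7 = (6 * 10) mod 7 = 4
Step 2: Result = 4.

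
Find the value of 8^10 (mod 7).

Step 1: Compute 8^10 mod 7 step by step, reducing modulo 7 at each step.
  8^1 mod 7 = 1
  8^2 mod 7 = (1 * 8) mod 7 = 1
  8^3 mod 7 = (1 * 8) mod 7 = 1
  8^4 mod 7 = (1 * 8) mod 7 = 1
  8^5 mod 7 = (1 * 8) mod 7 = 1
  8^6 mod 7 = (1 * 8) mod 7 = 1
  8^7 mod 7 = (1 * 8) mod 7 = 1
  8^8 mod 7 = (1 * 8) mod 7 = 1
  8^9 mod 7 = (1 * 8) mod 7 = 1
  8^10 mod 7 = (1 * 8) mod 7 = 1
Step 2: Result = 1.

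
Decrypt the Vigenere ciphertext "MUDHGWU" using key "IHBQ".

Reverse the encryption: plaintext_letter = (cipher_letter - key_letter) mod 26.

Step 1: Extend key: IHBQIHB
Step 2: Decrypt each letter (c - k) mod 26:
  M(12) - I(8) = (12-8) mod 26 = 4 = E
  U(20) - H(7) = (20-7) mod 26 = 13 = N
  D(3) - B(1) = (3-1) mod 26 = 2 = C
  H(7) - Q(16) = (7-16) mod 26 = 17 = R
  G(6) - I(8) = (6-8) mod 26 = 24 = Y
  W(22) - H(7) = (22-7) mod 26 = 15 = P
  U(20) - B(1) = (20-1) mod 26 = 19 = T
Plaintext: ENCRYPT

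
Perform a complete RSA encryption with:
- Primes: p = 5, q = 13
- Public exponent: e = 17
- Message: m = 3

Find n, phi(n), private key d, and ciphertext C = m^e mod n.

Step 1: n = 5 * 13 = 65.
Step 2: phi(n) = (5-1)(13-1) = 4 * 12 = 48.
Step 3: Find d = 17^(-1) mod 48 = 17.
  Verify: 17 * 17 = 289 = 1 (mod 48).
Step 4: C = 3^17 mod 65 = 48.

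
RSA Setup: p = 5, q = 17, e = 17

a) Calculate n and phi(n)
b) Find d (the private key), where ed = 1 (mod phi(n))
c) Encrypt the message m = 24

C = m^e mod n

Step 1: n = 5 * 17 = 85.
Step 2: phi(n) = (5-1)(17-1) = 4 * 16 = 64.
Step 3: Find d = 17^(-1) mod 64 = 49.
  Verify: 17 * 49 = 833 = 1 (mod 64).
Step 4: C = 24^17 mod 85 = 24.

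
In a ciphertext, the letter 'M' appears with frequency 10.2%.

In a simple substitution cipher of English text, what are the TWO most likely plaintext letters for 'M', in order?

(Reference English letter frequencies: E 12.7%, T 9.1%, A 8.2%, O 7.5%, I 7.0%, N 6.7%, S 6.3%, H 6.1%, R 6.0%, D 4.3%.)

Step 1: Observed frequency of 'M' is 10.2%.
Step 2: Compute distances to each reference frequency and sort:
  T (9.1%): difference = 1.1% <-- BEST
  A (8.2%): difference = 2.0% <-- RUNNER-UP
  E (12.7%): difference = 2.5%
  O (7.5%): difference = 2.7%
  I (7.0%): difference = 3.2%
Step 3: Most likely is 'T' (9.1%, diff 1.1%); second most likely is 'A' (8.2%, diff 2.0%).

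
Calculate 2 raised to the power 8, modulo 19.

Step 1: Compute 2^8 mod 19 step by step, reducing modulo 19 at each step.
  2^1 mod 19 = 2
  2^2 mod 19 = (2 * 2) mod 19 = 4
  2^3 mod 19 = (4 * 2) mod 19 = 8
  2^4 mod 19 = (8 * 2) mod 19 = 16
  2^5 mod 19 = (16 * 2) mod 19 = 13
  2^6 mod 19 = (13 * 2) mod 19 = 7
  2^7 mod 19 = (7 * 2) mod 19 = 14
  2^8 mod 19 = (14 * 2) mod 19 = 9
Step 2: Result = 9.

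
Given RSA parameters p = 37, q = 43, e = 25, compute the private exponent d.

Step 1: n = 37 * 43 = 1591.
Step 2: phi(n) = 36 * 42 = 1512.
Step 3: Find d such that 25 * d = 1 (mod 1512).
Step 4: d = 25^(-1) mod 1512 = 121.
Verification: 25 * 121 = 3025 = 2 * 1512 + 1.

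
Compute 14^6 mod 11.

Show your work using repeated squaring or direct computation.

Step 1: Compute 14^6 mod 11 step by step, reducing modulo 11 at each step.
  14^1 mod 11 = 3
  14^2 mod 11 = (3 * 14) mod 11 = 9
  14^3 mod 11 = (9 * 14) mod 11 = 5
  14^4 mod 11 = (5 * 14) mod 11 = 4
  14^5 mod 11 = (4 * 14) mod 11 = 1
  14^6 mod 11 = (1 * 14) mod 11 = 3
Step 2: Result = 3.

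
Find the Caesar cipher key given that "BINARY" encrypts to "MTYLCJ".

Step 1: Compare first letters: B (position 1) -> M (position 12).
Step 2: Shift = (12 - 1) mod 26 = 11.
The shift value is 11.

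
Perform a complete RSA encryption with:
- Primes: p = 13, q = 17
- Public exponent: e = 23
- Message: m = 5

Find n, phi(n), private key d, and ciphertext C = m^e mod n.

Step 1: n = 13 * 17 = 221.
Step 2: phi(n) = (13-1)(17-1) = 12 * 16 = 192.
Step 3: Find d = 23^(-1) mod 192 = 167.
  Verify: 23 * 167 = 3841 = 1 (mod 192).
Step 4: C = 5^23 mod 221 = 112.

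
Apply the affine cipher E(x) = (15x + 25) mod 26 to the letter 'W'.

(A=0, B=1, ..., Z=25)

Step 1: Convert 'W' to number: x = 22.
Step 2: E(22) = (15 * 22 + 25) mod 26 = 355 mod 26 = 17.
Step 3: Convert 17 back to letter: R.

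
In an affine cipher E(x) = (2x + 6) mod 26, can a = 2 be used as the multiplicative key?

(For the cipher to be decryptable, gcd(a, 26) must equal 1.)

Step 1: Compute gcd(2, 26).
Step 2: gcd(2, 26) = 2.
Since gcd = 2 != 1, 2 shares a common factor with 26, so it cannot be used.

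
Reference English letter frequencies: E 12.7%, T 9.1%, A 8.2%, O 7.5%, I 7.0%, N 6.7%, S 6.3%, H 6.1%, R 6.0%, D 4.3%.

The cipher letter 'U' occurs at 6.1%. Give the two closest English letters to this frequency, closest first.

Step 1: Observed frequency of 'U' is 6.1%.
Step 2: Compute distances to each reference frequency and sort:
  H (6.1%): difference = 0.0% <-- BEST
  R (6.0%): difference = 0.1% <-- RUNNER-UP
  S (6.3%): difference = 0.2%
  N (6.7%): difference = 0.6%
  I (7.0%): difference = 0.9%
Step 3: Most likely is 'H' (6.1%, diff 0.0%); second most likely is 'R' (6.0%, diff 0.1%).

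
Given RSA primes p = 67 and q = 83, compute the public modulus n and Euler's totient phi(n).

Step 1: n = p * q = 67 * 83 = 5561.
Step 2: phi(n) = (p-1)(q-1) = 66 * 82 = 5412.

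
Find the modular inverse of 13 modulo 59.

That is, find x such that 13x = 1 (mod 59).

Step 1: We need x such that 13 * x = 1 (mod 59).
Step 2: Using the extended Euclidean algorithm or trial:
  13 * 50 = 650 = 11 * 59 + 1.
Step 3: Since 650 mod 59 = 1, the inverse is x = 50.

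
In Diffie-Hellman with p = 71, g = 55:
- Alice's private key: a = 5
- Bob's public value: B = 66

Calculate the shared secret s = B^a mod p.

Step 1: s = B^a mod p = 66^5 mod 71.
  66^1 mod 71 = 66
  66^2 mod 71 = (66 * 66) mod 71 = 25
  66^3 mod 71 = (25 * 66) mod 71 = 17
  66^4 mod 71 = (17 * 66) mod 71 = 57
  66^5 mod 71 = (57 * 66) mod 71 = 70
Result: shared secret = 70.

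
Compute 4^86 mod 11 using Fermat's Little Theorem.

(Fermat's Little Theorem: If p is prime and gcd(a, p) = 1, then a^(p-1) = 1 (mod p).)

Step 1: Since 11 is prime, by Fermat's Little Theorem: 4^10 = 1 (mod 11).
Step 2: Reduce exponent: 86 mod 10 = 6.
Step 3: So 4^86 = 4^6 (mod 11).
Step 4: 4^6 mod 11 = 4.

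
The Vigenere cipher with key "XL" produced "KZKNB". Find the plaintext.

Step 1: Extend key: XLXLX
Step 2: Decrypt each letter (c - k) mod 26:
  K(10) - X(23) = (10-23) mod 26 = 13 = N
  Z(25) - L(11) = (25-11) mod 26 = 14 = O
  K(10) - X(23) = (10-23) mod 26 = 13 = N
  N(13) - L(11) = (13-11) mod 26 = 2 = C
  B(1) - X(23) = (1-23) mod 26 = 4 = E
Plaintext: NONCE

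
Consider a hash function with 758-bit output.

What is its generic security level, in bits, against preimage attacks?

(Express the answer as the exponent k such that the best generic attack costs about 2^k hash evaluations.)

Step 1: The hash has a 758-bit output.
Step 2: Preimage resistance means: given a digest h(x), it should be infeasible to find any input that hashes to it.
With a 758-bit output there are 2^758 possible digests, so a generic brute-force preimage search costs about 2^758 evaluations.
Step 3: Security level = 758 bits.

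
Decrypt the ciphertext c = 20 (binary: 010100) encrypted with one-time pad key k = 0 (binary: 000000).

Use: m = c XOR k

Step 1: XOR ciphertext with key:
  Ciphertext: 010100
  Key:        000000
  XOR:        010100
Step 2: Plaintext = 010100 = 20 in decimal.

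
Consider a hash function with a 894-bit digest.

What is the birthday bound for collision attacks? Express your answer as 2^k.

Step 1: The birthday paradox gives collision probability ~50% after sqrt(2^n) = 2^(n/2) hashes.
Step 2: For 894-bit output: 2^(894/2) = 2^447.
Step 3: Approximately 2^447 hash computations needed.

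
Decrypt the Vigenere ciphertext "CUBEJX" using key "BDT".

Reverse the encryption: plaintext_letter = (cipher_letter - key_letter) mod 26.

Step 1: Extend key: BDTBDT
Step 2: Decrypt each letter (c - k) mod 26:
  C(2) - B(1) = (2-1) mod 26 = 1 = B
  U(20) - D(3) = (20-3) mod 26 = 17 = R
  B(1) - T(19) = (1-19) mod 26 = 8 = I
  E(4) - B(1) = (4-1) mod 26 = 3 = D
  J(9) - D(3) = (9-3) mod 26 = 6 = G
  X(23) - T(19) = (23-19) mod 26 = 4 = E
Plaintext: BRIDGE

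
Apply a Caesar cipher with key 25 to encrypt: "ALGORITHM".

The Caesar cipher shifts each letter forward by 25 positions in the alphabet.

Step 1: For each letter, shift forward by 25 positions (mod 26).
  A (position 0) -> position (0+25) mod 26 = 25 -> Z
  L (position 11) -> position (11+25) mod 26 = 10 -> K
  G (position 6) -> position (6+25) mod 26 = 5 -> F
  O (position 14) -> position (14+25) mod 26 = 13 -> N
  R (position 17) -> position (17+25) mod 26 = 16 -> Q
  I (position 8) -> position (8+25) mod 26 = 7 -> H
  T (position 19) -> position (19+25) mod 26 = 18 -> S
  H (position 7) -> position (7+25) mod 26 = 6 -> G
  M (position 12) -> position (12+25) mod 26 = 11 -> L
Result: ZKFNQHSGL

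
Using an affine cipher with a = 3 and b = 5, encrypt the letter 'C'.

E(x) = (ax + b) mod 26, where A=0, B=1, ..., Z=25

Step 1: Convert 'C' to number: x = 2.
Step 2: E(2) = (3 * 2 + 5) mod 26 = 11 mod 26 = 11.
Step 3: Convert 11 back to letter: L.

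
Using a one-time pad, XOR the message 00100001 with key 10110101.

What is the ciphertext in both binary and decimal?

Step 1: Write out the XOR operation bit by bit:
  Message: 00100001
  Key:     10110101
  XOR:     10010100
Step 2: Convert to decimal: 10010100 = 148.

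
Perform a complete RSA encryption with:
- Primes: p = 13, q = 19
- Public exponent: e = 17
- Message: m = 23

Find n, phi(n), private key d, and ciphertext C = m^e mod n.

Step 1: n = 13 * 19 = 247.
Step 2: phi(n) = (13-1)(19-1) = 12 * 18 = 216.
Step 3: Find d = 17^(-1) mod 216 = 89.
  Verify: 17 * 89 = 1513 = 1 (mod 216).
Step 4: C = 23^17 mod 247 = 43.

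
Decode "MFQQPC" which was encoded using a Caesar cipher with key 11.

Step 1: Reverse the shift by subtracting 11 from each letter position.
  M (position 12) -> position (12-11) mod 26 = 1 -> B
  F (position 5) -> position (5-11) mod 26 = 20 -> U
  Q (position 16) -> position (16-11) mod 26 = 5 -> F
  Q (position 16) -> position (16-11) mod 26 = 5 -> F
  P (position 15) -> position (15-11) mod 26 = 4 -> E
  C (position 2) -> position (2-11) mod 26 = 17 -> R
Decrypted message: BUFFER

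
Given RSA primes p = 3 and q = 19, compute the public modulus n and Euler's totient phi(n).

Step 1: n = p * q = 3 * 19 = 57.
Step 2: phi(n) = (p-1)(q-1) = 2 * 18 = 36.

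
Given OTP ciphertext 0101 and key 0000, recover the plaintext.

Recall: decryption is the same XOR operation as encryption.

Step 1: XOR ciphertext with key:
  Ciphertext: 0101
  Key:        0000
  XOR:        0101
Step 2: Plaintext = 0101 = 5 in decimal.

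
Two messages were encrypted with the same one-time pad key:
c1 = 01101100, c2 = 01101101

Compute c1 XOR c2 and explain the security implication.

Step 1: c1 XOR c2 = (m1 XOR k) XOR (m2 XOR k).
Step 2: By XOR associativity/commutativity: = m1 XOR m2 XOR k XOR k = m1 XOR m2.
Step 3: 01101100 XOR 01101101 = 00000001 = 1.
Step 4: The key cancels out! An attacker learns m1 XOR m2 = 1, revealing the relationship between plaintexts.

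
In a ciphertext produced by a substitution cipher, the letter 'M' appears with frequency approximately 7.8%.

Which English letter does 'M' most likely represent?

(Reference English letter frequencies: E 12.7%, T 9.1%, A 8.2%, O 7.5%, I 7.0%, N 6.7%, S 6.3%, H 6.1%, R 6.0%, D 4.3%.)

Step 1: The observed frequency is 7.8%.
Step 2: Compare with English frequencies:
  E: 12.7% (difference: 4.9%)
  T: 9.1% (difference: 1.3%)
  A: 8.2% (difference: 0.4%)
  O: 7.5% (difference: 0.3%) <-- closest
  I: 7.0% (difference: 0.8%)
  N: 6.7% (difference: 1.1%)
  S: 6.3% (difference: 1.5%)
  H: 6.1% (difference: 1.7%)
  R: 6.0% (difference: 1.8%)
  D: 4.3% (difference: 3.5%)
Step 3: 'M' most likely represents 'O' (frequency 7.5%).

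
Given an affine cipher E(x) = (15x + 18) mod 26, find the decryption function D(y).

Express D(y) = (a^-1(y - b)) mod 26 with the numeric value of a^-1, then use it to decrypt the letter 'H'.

Step 1: Find a^-1, the modular inverse of 15 mod 26.
Step 2: We need 15 * a^-1 = 1 (mod 26).
Step 3: 15 * 7 = 105 = 4 * 26 + 1, so a^-1 = 7.
Step 4: D(y) = 7(y - 18) mod 26.
Step 5: Apply to 'H' (y = 7): D(7) = 7 * (7 - 18) mod 26 = 7 * -11 mod 26 = 1 -> 'B'.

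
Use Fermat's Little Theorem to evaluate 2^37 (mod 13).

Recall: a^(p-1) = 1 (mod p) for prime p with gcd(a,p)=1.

Step 1: Since 13 is prime, by Fermat's Little Theorem: 2^12 = 1 (mod 13).
Step 2: Reduce exponent: 37 mod 12 = 1.
Step 3: So 2^37 = 2^1 (mod 13).
Step 4: 2^1 mod 13 = 2.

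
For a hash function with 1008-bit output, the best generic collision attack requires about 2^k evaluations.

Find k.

Step 1: The hash has a 1008-bit output.
Step 2: Collision resistance means it should be infeasible to find any x != y with h(x) = h(y).
By the birthday bound, a generic collision search succeeds after about sqrt(2^1008) = 2^(1008/2) = 2^504 evaluations.
Step 3: Security level = 504 bits.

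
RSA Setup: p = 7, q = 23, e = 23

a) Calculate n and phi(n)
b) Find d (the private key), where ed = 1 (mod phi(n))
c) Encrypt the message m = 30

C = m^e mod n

Step 1: n = 7 * 23 = 161.
Step 2: phi(n) = (7-1)(23-1) = 6 * 22 = 132.
Step 3: Find d = 23^(-1) mod 132 = 23.
  Verify: 23 * 23 = 529 = 1 (mod 132).
Step 4: C = 30^23 mod 161 = 53.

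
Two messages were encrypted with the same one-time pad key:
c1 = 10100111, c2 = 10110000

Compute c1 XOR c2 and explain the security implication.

Step 1: c1 XOR c2 = (m1 XOR k) XOR (m2 XOR k).
Step 2: By XOR associativity/commutativity: = m1 XOR m2 XOR k XOR k = m1 XOR m2.
Step 3: 10100111 XOR 10110000 = 00010111 = 23.
Step 4: The key cancels out! An attacker learns m1 XOR m2 = 23, revealing the relationship between plaintexts.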